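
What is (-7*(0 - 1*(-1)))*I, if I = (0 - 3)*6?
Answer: 126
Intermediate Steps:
I = -18 (I = -3*6 = -18)
(-7*(0 - 1*(-1)))*I = -7*(0 - 1*(-1))*(-18) = -7*(0 + 1)*(-18) = -7*1*(-18) = -7*(-18) = 126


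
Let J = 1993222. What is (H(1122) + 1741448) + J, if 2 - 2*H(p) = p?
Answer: 3734110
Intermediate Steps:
H(p) = 1 - p/2
(H(1122) + 1741448) + J = ((1 - 1/2*1122) + 1741448) + 1993222 = ((1 - 561) + 1741448) + 1993222 = (-560 + 1741448) + 1993222 = 1740888 + 1993222 = 3734110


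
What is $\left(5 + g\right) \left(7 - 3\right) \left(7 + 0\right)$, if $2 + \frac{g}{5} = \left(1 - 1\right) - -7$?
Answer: $840$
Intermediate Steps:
$g = 25$ ($g = -10 + 5 \left(\left(1 - 1\right) - -7\right) = -10 + 5 \left(\left(1 - 1\right) + 7\right) = -10 + 5 \left(0 + 7\right) = -10 + 5 \cdot 7 = -10 + 35 = 25$)
$\left(5 + g\right) \left(7 - 3\right) \left(7 + 0\right) = \left(5 + 25\right) \left(7 - 3\right) \left(7 + 0\right) = 30 \cdot 4 \cdot 7 = 30 \cdot 28 = 840$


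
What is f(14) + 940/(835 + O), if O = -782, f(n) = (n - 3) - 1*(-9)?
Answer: 2000/53 ≈ 37.736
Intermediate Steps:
f(n) = 6 + n (f(n) = (-3 + n) + 9 = 6 + n)
f(14) + 940/(835 + O) = (6 + 14) + 940/(835 - 782) = 20 + 940/53 = 2000/53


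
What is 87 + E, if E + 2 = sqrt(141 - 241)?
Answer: 85 + 10*I ≈ 85.0 + 10.0*I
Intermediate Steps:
E = -2 + 10*I (E = -2 + sqrt(141 - 241) = -2 + sqrt(-100) = -2 + 10*I ≈ -2.0 + 10.0*I)
87 + E = 87 + (-2 + 10*I) = 85 + 10*I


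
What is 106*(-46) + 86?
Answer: -4790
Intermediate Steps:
106*(-46) + 86 = -4876 + 86 = -4790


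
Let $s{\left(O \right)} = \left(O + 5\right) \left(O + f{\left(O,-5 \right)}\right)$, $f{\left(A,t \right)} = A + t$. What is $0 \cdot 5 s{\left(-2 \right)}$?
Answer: $0$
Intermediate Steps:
$s{\left(O \right)} = \left(-5 + 2 O\right) \left(5 + O\right)$ ($s{\left(O \right)} = \left(O + 5\right) \left(O + \left(O - 5\right)\right) = \left(5 + O\right) \left(O + \left(-5 + O\right)\right) = \left(5 + O\right) \left(-5 + 2 O\right) = \left(-5 + 2 O\right) \left(5 + O\right)$)
$0 \cdot 5 s{\left(-2 \right)} = 0 \cdot 5 \left(-25 + 2 \left(-2\right)^{2} + 5 \left(-2\right)\right) = 0 \left(-25 + 2 \cdot 4 - 10\right) = 0 \left(-25 + 8 - 10\right) = 0 \left(-27\right) = 0$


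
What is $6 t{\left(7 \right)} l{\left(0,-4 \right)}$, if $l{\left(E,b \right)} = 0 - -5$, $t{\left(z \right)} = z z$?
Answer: $1470$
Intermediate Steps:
$t{\left(z \right)} = z^{2}$
$l{\left(E,b \right)} = 5$ ($l{\left(E,b \right)} = 0 + 5 = 5$)
$6 t{\left(7 \right)} l{\left(0,-4 \right)} = 6 \cdot 7^{2} \cdot 5 = 6 \cdot 49 \cdot 5 = 294 \cdot 5 = 1470$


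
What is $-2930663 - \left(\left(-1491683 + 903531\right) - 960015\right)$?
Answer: $-1382496$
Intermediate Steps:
$-2930663 - \left(\left(-1491683 + 903531\right) - 960015\right) = -2930663 - \left(-588152 - 960015\right) = -2930663 - -1548167 = -2930663 + 1548167 = -1382496$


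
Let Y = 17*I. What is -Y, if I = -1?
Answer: 17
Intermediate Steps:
Y = -17 (Y = 17*(-1) = -17)
-Y = -1*(-17) = 17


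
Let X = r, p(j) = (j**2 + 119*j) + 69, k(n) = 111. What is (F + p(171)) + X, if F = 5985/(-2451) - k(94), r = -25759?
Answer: 1022822/43 ≈ 23787.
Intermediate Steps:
p(j) = 69 + j**2 + 119*j
X = -25759
F = -4878/43 (F = 5985/(-2451) - 1*111 = 5985*(-1/2451) - 111 = -105/43 - 111 = -4878/43 ≈ -113.44)
(F + p(171)) + X = (-4878/43 + (69 + 171**2 + 119*171)) - 25759 = (-4878/43 + (69 + 29241 + 20349)) - 25759 = (-4878/43 + 49659) - 25759 = 2130459/43 - 25759 = 1022822/43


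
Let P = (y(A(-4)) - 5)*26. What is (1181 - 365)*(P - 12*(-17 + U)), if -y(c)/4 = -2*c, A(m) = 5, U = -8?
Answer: 987360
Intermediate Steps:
y(c) = 8*c (y(c) = -(-8)*c = 8*c)
P = 910 (P = (8*5 - 5)*26 = (40 - 5)*26 = 35*26 = 910)
(1181 - 365)*(P - 12*(-17 + U)) = (1181 - 365)*(910 - 12*(-17 - 8)) = 816*(910 - 12*(-25)) = 816*(910 + 300) = 816*1210 = 987360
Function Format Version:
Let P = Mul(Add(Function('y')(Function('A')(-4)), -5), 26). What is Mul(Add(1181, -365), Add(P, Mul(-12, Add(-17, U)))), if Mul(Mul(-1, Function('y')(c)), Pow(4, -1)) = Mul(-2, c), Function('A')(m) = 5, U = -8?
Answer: 987360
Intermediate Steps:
Function('y')(c) = Mul(8, c) (Function('y')(c) = Mul(-4, Mul(-2, c)) = Mul(8, c))
P = 910 (P = Mul(Add(Mul(8, 5), -5), 26) = Mul(Add(40, -5), 26) = Mul(35, 26) = 910)
Mul(Add(1181, -365), Add(P, Mul(-12, Add(-17, U)))) = Mul(Add(1181, -365), Add(910, Mul(-12, Add(-17, -8)))) = Mul(816, Add(910, Mul(-12, -25))) = Mul(816, Add(910, 300)) = Mul(816, 1210) = 987360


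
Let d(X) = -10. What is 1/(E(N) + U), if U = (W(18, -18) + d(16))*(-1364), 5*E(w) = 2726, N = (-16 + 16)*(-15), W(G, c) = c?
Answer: 5/193686 ≈ 2.5815e-5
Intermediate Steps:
N = 0 (N = 0*(-15) = 0)
E(w) = 2726/5 (E(w) = (⅕)*2726 = 2726/5)
U = 38192 (U = (-18 - 10)*(-1364) = -28*(-1364) = 38192)
1/(E(N) + U) = 1/(2726/5 + 38192) = 1/(193686/5) = 5/193686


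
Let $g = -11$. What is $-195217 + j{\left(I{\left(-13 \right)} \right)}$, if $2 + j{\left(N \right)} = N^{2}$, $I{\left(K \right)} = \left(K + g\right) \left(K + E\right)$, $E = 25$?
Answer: $-112275$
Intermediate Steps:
$I{\left(K \right)} = \left(-11 + K\right) \left(25 + K\right)$ ($I{\left(K \right)} = \left(K - 11\right) \left(K + 25\right) = \left(-11 + K\right) \left(25 + K\right)$)
$j{\left(N \right)} = -2 + N^{2}$
$-195217 + j{\left(I{\left(-13 \right)} \right)} = -195217 - \left(2 - \left(-275 + \left(-13\right)^{2} + 14 \left(-13\right)\right)^{2}\right) = -195217 - \left(2 - \left(-275 + 169 - 182\right)^{2}\right) = -195217 - \left(2 - \left(-288\right)^{2}\right) = -195217 + \left(-2 + 82944\right) = -195217 + 82942 = -112275$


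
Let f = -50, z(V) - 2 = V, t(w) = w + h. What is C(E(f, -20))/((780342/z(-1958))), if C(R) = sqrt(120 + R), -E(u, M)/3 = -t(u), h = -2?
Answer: -1956*I/130057 ≈ -0.01504*I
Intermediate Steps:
t(w) = -2 + w (t(w) = w - 2 = -2 + w)
z(V) = 2 + V
E(u, M) = -6 + 3*u (E(u, M) = -(-3)*(-2 + u) = -3*(2 - u) = -6 + 3*u)
C(E(f, -20))/((780342/z(-1958))) = sqrt(120 + (-6 + 3*(-50)))/((780342/(2 - 1958))) = sqrt(120 + (-6 - 150))/((780342/(-1956))) = sqrt(120 - 156)/((780342*(-1/1956))) = sqrt(-36)/(-130057/326) = (6*I)*(-326/130057) = -1956*I/130057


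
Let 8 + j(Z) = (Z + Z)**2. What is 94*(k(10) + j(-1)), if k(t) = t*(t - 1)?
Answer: 8084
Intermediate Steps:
j(Z) = -8 + 4*Z**2 (j(Z) = -8 + (Z + Z)**2 = -8 + (2*Z)**2 = -8 + 4*Z**2)
k(t) = t*(-1 + t)
94*(k(10) + j(-1)) = 94*(10*(-1 + 10) + (-8 + 4*(-1)**2)) = 94*(10*9 + (-8 + 4*1)) = 94*(90 + (-8 + 4)) = 94*(90 - 4) = 94*86 = 8084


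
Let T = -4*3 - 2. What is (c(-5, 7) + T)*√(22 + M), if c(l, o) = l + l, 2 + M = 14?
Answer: -24*√34 ≈ -139.94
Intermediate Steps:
M = 12 (M = -2 + 14 = 12)
c(l, o) = 2*l
T = -14 (T = -12 - 2 = -14)
(c(-5, 7) + T)*√(22 + M) = (2*(-5) - 14)*√(22 + 12) = (-10 - 14)*√34 = -24*√34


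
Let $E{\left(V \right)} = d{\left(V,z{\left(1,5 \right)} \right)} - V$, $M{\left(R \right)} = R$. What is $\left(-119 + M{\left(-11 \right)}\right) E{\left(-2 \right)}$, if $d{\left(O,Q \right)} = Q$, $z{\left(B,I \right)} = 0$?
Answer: $-260$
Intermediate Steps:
$E{\left(V \right)} = - V$ ($E{\left(V \right)} = 0 - V = - V$)
$\left(-119 + M{\left(-11 \right)}\right) E{\left(-2 \right)} = \left(-119 - 11\right) \left(\left(-1\right) \left(-2\right)\right) = \left(-130\right) 2 = -260$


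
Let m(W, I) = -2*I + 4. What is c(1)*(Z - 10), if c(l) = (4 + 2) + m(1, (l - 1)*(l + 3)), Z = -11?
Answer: -210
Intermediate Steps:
m(W, I) = 4 - 2*I
c(l) = 10 - 2*(-1 + l)*(3 + l) (c(l) = (4 + 2) + (4 - 2*(l - 1)*(l + 3)) = 6 + (4 - 2*(-1 + l)*(3 + l)) = 10 - 2*(-1 + l)*(3 + l))
c(1)*(Z - 10) = (16 - 4*1 - 2*1**2)*(-11 - 10) = (16 - 4 - 2*1)*(-21) = (16 - 4 - 2)*(-21) = 10*(-21) = -210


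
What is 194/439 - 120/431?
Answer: 30934/189209 ≈ 0.16349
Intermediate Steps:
194/439 - 120/431 = 30934/189209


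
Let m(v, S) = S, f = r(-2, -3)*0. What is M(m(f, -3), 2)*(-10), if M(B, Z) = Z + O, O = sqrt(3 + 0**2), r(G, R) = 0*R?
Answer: -20 - 10*sqrt(3) ≈ -37.320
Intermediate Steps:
r(G, R) = 0
f = 0 (f = 0*0 = 0)
O = sqrt(3) (O = sqrt(3 + 0) = sqrt(3) ≈ 1.7320)
M(B, Z) = Z + sqrt(3)
M(m(f, -3), 2)*(-10) = (2 + sqrt(3))*(-10) = -20 - 10*sqrt(3)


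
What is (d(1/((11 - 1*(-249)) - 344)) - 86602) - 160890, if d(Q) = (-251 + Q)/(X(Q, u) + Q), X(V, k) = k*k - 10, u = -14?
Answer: -3866588601/15623 ≈ -2.4749e+5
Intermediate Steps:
X(V, k) = -10 + k² (X(V, k) = k² - 10 = -10 + k²)
d(Q) = (-251 + Q)/(186 + Q) (d(Q) = (-251 + Q)/((-10 + (-14)²) + Q) = (-251 + Q)/((-10 + 196) + Q) = (-251 + Q)/(186 + Q))
(d(1/((11 - 1*(-249)) - 344)) - 86602) - 160890 = ((-251 + 1/((11 - 1*(-249)) - 344))/(186 + 1/((11 - 1*(-249)) - 344)) - 86602) - 160890 = ((-251 + 1/((11 + 249) - 344))/(186 + 1/((11 + 249) - 344)) - 86602) - 160890 = ((-251 + 1/(260 - 344))/(186 + 1/(260 - 344)) - 86602) - 160890 = ((-251 + 1/(-84))/(186 + 1/(-84)) - 86602) - 160890 = ((-251 - 1/84)/(186 - 1/84) - 86602) - 160890 = (-21085/84/(15623/84) - 86602) - 160890 = ((84/15623)*(-21085/84) - 86602) - 160890 = (-21085/15623 - 86602) - 160890 = -1353004131/15623 - 160890 = -3866588601/15623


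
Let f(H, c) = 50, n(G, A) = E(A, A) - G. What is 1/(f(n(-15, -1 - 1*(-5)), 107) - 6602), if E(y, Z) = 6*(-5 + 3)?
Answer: -1/6552 ≈ -0.00015263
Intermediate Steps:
E(y, Z) = -12 (E(y, Z) = 6*(-2) = -12)
n(G, A) = -12 - G
1/(f(n(-15, -1 - 1*(-5)), 107) - 6602) = 1/(50 - 6602) = 1/(-6552) = -1/6552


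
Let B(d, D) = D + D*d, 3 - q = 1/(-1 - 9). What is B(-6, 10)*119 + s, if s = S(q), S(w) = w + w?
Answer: -29719/5 ≈ -5943.8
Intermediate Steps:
q = 31/10 (q = 3 - 1/(-1 - 9) = 3 - 1/(-10) = 3 - 1*(-1/10) = 3 + 1/10 = 31/10 ≈ 3.1000)
S(w) = 2*w
s = 31/5 (s = 2*(31/10) = 31/5 ≈ 6.2000)
B(-6, 10)*119 + s = (10*(1 - 6))*119 + 31/5 = (10*(-5))*119 + 31/5 = -50*119 + 31/5 = -5950 + 31/5 = -29719/5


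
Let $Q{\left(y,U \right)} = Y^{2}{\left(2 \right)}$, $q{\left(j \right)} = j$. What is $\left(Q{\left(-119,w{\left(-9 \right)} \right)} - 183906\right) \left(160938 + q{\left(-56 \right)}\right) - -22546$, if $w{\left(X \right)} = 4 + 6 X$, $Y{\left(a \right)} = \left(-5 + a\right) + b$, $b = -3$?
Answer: $-29581350794$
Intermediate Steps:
$Y{\left(a \right)} = -8 + a$ ($Y{\left(a \right)} = \left(-5 + a\right) - 3 = -8 + a$)
$Q{\left(y,U \right)} = 36$ ($Q{\left(y,U \right)} = \left(-8 + 2\right)^{2} = \left(-6\right)^{2} = 36$)
$\left(Q{\left(-119,w{\left(-9 \right)} \right)} - 183906\right) \left(160938 + q{\left(-56 \right)}\right) - -22546 = \left(36 - 183906\right) \left(160938 - 56\right) - -22546 = \left(-183870\right) 160882 + 22546 = -29581373340 + 22546 = -29581350794$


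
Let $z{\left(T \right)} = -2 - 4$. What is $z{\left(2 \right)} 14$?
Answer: $-84$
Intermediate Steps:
$z{\left(T \right)} = -6$ ($z{\left(T \right)} = -2 - 4 = -6$)
$z{\left(2 \right)} 14 = \left(-6\right) 14 = -84$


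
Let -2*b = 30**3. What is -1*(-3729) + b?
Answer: -9771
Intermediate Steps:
b = -13500 (b = -1/2*30**3 = -1/2*27000 = -13500)
-1*(-3729) + b = -1*(-3729) - 13500 = 3729 - 13500 = -9771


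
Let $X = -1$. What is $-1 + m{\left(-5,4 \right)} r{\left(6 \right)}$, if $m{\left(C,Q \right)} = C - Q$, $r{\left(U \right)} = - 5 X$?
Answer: $-46$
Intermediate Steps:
$r{\left(U \right)} = 5$ ($r{\left(U \right)} = \left(-5\right) \left(-1\right) = 5$)
$-1 + m{\left(-5,4 \right)} r{\left(6 \right)} = -1 + \left(-5 - 4\right) 5 = -1 - 45 = -46$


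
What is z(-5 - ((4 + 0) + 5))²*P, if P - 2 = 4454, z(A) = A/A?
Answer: 4456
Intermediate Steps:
z(A) = 1
P = 4456 (P = 2 + 4454 = 4456)
z(-5 - ((4 + 0) + 5))²*P = 1²*4456 = 1*4456 = 4456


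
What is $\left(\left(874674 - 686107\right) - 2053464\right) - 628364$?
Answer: $-2493261$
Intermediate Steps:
$\left(\left(874674 - 686107\right) - 2053464\right) - 628364 = \left(188567 - 2053464\right) - 628364 = -1864897 - 628364 = -2493261$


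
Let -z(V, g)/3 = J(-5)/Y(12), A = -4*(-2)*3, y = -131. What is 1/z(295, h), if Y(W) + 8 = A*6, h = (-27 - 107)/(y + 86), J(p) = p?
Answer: 136/15 ≈ 9.0667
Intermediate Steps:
A = 24 (A = 8*3 = 24)
h = 134/45 (h = (-27 - 107)/(-131 + 86) = -134/(-45) = -134*(-1/45) = 134/45 ≈ 2.9778)
Y(W) = 136 (Y(W) = -8 + 24*6 = -8 + 144 = 136)
z(V, g) = 15/136 (z(V, g) = -(-15)/136 = -3*(-5/136) = 15/136)
1/z(295, h) = 1/(15/136) = 136/15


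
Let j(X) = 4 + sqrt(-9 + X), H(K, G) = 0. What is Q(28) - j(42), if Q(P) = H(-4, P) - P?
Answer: -32 - sqrt(33) ≈ -37.745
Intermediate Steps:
Q(P) = -P (Q(P) = 0 - P = -P)
Q(28) - j(42) = -1*28 - (4 + sqrt(-9 + 42)) = -28 - (4 + sqrt(33)) = -28 + (-4 - sqrt(33)) = -32 - sqrt(33)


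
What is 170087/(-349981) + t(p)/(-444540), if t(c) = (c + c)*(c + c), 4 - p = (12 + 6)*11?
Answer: -32074503661/38895138435 ≈ -0.82464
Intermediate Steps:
p = -194 (p = 4 - (12 + 6)*11 = 4 - 18*11 = 4 - 1*198 = 4 - 198 = -194)
t(c) = 4*c**2 (t(c) = (2*c)*(2*c) = 4*c**2)
170087/(-349981) + t(p)/(-444540) = 170087/(-349981) + (4*(-194)**2)/(-444540) = 170087*(-1/349981) + (4*37636)*(-1/444540) = -170087/349981 + 150544*(-1/444540) = -170087/349981 - 37636/111135 = -32074503661/38895138435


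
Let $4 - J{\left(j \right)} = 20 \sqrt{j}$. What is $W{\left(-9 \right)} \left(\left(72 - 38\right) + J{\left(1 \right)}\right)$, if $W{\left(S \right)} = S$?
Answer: $-162$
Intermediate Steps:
$J{\left(j \right)} = 4 - 20 \sqrt{j}$
$W{\left(-9 \right)} \left(\left(72 - 38\right) + J{\left(1 \right)}\right) = - 9 \left(\left(72 - 38\right) + \left(4 - 20 \sqrt{1}\right)\right) = - 9 \left(\left(72 - 38\right) + \left(4 - 20\right)\right) = - 9 \left(34 + \left(4 - 20\right)\right) = - 9 \left(34 - 16\right) = \left(-9\right) 18 = -162$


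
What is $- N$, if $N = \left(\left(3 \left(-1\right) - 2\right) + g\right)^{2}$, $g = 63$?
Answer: $-3364$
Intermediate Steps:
$N = 3364$ ($N = \left(\left(3 \left(-1\right) - 2\right) + 63\right)^{2} = \left(\left(-3 - 2\right) + 63\right)^{2} = \left(-5 + 63\right)^{2} = 58^{2} = 3364$)
$- N = \left(-1\right) 3364 = -3364$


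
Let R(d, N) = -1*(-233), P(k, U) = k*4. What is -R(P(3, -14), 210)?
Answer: -233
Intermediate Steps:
P(k, U) = 4*k
R(d, N) = 233
-R(P(3, -14), 210) = -1*233 = -233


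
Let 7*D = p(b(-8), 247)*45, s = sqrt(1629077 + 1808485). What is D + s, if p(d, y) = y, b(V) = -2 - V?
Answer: 11115/7 + sqrt(3437562) ≈ 3441.9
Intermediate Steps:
s = sqrt(3437562) ≈ 1854.1
D = 11115/7 (D = (247*45)/7 = (1/7)*11115 = 11115/7 ≈ 1587.9)
D + s = 11115/7 + sqrt(3437562)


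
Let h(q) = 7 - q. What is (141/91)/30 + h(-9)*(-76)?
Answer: -1106513/910 ≈ -1215.9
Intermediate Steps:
(141/91)/30 + h(-9)*(-76) = (141/91)/30 + (7 - 1*(-9))*(-76) = (141*(1/91))*(1/30) + (7 + 9)*(-76) = (141/91)*(1/30) + 16*(-76) = 47/910 - 1216 = -1106513/910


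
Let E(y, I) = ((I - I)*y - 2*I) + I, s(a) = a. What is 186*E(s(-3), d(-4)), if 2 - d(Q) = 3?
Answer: 186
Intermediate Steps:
d(Q) = -1 (d(Q) = 2 - 1*3 = 2 - 3 = -1)
E(y, I) = -I (E(y, I) = (0*y - 2*I) + I = (0 - 2*I) + I = -2*I + I = -I)
186*E(s(-3), d(-4)) = 186*(-1*(-1)) = 186*1 = 186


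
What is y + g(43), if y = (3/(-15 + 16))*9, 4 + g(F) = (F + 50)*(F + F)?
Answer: 8021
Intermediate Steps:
g(F) = -4 + 2*F*(50 + F) (g(F) = -4 + (F + 50)*(F + F) = -4 + (50 + F)*(2*F) = -4 + 2*F*(50 + F))
y = 27 (y = (3/1)*9 = (3*1)*9 = 3*9 = 27)
y + g(43) = 27 + (-4 + 2*43² + 100*43) = 27 + (-4 + 2*1849 + 4300) = 27 + (-4 + 3698 + 4300) = 27 + 7994 = 8021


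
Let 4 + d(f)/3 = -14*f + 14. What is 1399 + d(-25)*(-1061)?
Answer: -1144481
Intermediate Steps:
d(f) = 30 - 42*f (d(f) = -12 + 3*(-14*f + 14) = -12 + 3*(14 - 14*f) = -12 + (42 - 42*f) = 30 - 42*f)
1399 + d(-25)*(-1061) = 1399 + (30 - 42*(-25))*(-1061) = 1399 + (30 + 1050)*(-1061) = 1399 + 1080*(-1061) = 1399 - 1145880 = -1144481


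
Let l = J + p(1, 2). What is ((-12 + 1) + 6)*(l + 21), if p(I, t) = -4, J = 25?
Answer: -210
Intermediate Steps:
l = 21 (l = 25 - 4 = 21)
((-12 + 1) + 6)*(l + 21) = ((-12 + 1) + 6)*(21 + 21) = (-11 + 6)*42 = -5*42 = -210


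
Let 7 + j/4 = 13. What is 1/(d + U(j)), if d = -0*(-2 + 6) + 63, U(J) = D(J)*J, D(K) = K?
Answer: 1/639 ≈ 0.0015649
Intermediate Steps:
j = 24 (j = -28 + 4*13 = -28 + 52 = 24)
U(J) = J² (U(J) = J*J = J²)
d = 63 (d = -0*4 + 63 = -49*0 + 63 = 0 + 63 = 63)
1/(d + U(j)) = 1/(63 + 24²) = 1/(63 + 576) = 1/639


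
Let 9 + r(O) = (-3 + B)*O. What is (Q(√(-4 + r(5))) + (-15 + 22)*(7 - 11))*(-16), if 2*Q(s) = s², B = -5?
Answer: 872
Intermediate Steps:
r(O) = -9 - 8*O (r(O) = -9 + (-3 - 5)*O = -9 - 8*O)
Q(s) = s²/2
(Q(√(-4 + r(5))) + (-15 + 22)*(7 - 11))*(-16) = ((√(-4 + (-9 - 8*5)))²/2 + (-15 + 22)*(7 - 11))*(-16) = ((√(-4 + (-9 - 40)))²/2 + 7*(-4))*(-16) = ((√(-4 - 49))²/2 - 28)*(-16) = ((√(-53))²/2 - 28)*(-16) = ((I*√53)²/2 - 28)*(-16) = ((½)*(-53) - 28)*(-16) = (-53/2 - 28)*(-16) = -109/2*(-16) = 872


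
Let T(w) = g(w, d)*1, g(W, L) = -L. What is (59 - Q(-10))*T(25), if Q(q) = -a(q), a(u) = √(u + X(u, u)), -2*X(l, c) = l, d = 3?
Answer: -177 - 3*I*√5 ≈ -177.0 - 6.7082*I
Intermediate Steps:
X(l, c) = -l/2
a(u) = √2*√u/2 (a(u) = √(u - u/2) = √(u/2) = √2*√u/2)
Q(q) = -√2*√q/2
T(w) = -3 (T(w) = -1*3*1 = -3*1 = -3)
(59 - Q(-10))*T(25) = (59 - (-1)*√2*√(-10)/2)*(-3) = (59 - (-1)*√2*I*√10/2)*(-3) = (59 - (-1)*I*√5)*(-3) = (59 + I*√5)*(-3) = -177 - 3*I*√5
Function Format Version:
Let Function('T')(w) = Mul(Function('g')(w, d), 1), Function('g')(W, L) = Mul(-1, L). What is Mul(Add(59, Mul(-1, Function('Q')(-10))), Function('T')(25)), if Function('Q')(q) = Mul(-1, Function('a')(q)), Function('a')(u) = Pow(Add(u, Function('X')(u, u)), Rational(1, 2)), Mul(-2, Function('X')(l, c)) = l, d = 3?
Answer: Add(-177, Mul(-3, I, Pow(5, Rational(1, 2)))) ≈ Add(-177.00, Mul(-6.7082, I))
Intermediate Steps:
Function('X')(l, c) = Mul(Rational(-1, 2), l)
Function('a')(u) = Mul(Rational(1, 2), Pow(2, Rational(1, 2)), Pow(u, Rational(1, 2))) (Function('a')(u) = Pow(Add(u, Mul(Rational(-1, 2), u)), Rational(1, 2)) = Pow(Mul(Rational(1, 2), u), Rational(1, 2)) = Mul(Rational(1, 2), Pow(2, Rational(1, 2)), Pow(u, Rational(1, 2))))
Function('Q')(q) = Mul(Rational(-1, 2), Pow(2, Rational(1, 2)), Pow(q, Rational(1, 2))) (Function('Q')(q) = Mul(-1, Mul(Rational(1, 2), Pow(2, Rational(1, 2)), Pow(q, Rational(1, 2)))) = Mul(Rational(-1, 2), Pow(2, Rational(1, 2)), Pow(q, Rational(1, 2))))
Function('T')(w) = -3 (Function('T')(w) = Mul(Mul(-1, 3), 1) = Mul(-3, 1) = -3)
Mul(Add(59, Mul(-1, Function('Q')(-10))), Function('T')(25)) = Mul(Add(59, Mul(-1, Mul(Rational(-1, 2), Pow(2, Rational(1, 2)), Pow(-10, Rational(1, 2))))), -3) = Mul(Add(59, Mul(-1, Mul(Rational(-1, 2), Pow(2, Rational(1, 2)), Mul(I, Pow(10, Rational(1, 2)))))), -3) = Mul(Add(59, Mul(-1, Mul(-1, I, Pow(5, Rational(1, 2))))), -3) = Mul(Add(59, Mul(I, Pow(5, Rational(1, 2)))), -3) = Add(-177, Mul(-3, I, Pow(5, Rational(1, 2))))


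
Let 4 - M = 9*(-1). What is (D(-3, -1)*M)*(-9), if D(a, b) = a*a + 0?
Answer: -1053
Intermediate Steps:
D(a, b) = a² (D(a, b) = a² + 0 = a²)
M = 13 (M = 4 - 9*(-1) = 4 - 1*(-9) = 4 + 9 = 13)
(D(-3, -1)*M)*(-9) = ((-3)²*13)*(-9) = (9*13)*(-9) = 117*(-9) = -1053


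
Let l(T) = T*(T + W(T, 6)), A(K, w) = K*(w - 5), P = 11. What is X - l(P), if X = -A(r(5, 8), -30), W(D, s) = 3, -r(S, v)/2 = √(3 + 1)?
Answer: -294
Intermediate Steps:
r(S, v) = -4 (r(S, v) = -2*√(3 + 1) = -2*√4 = -2*2 = -4)
A(K, w) = K*(-5 + w)
l(T) = T*(3 + T) (l(T) = T*(T + 3) = T*(3 + T))
X = -140 (X = -(-4)*(-5 - 30) = -(-4)*(-35) = -1*140 = -140)
X - l(P) = -140 - 11*(3 + 11) = -140 - 11*14 = -140 - 1*154 = -140 - 154 = -294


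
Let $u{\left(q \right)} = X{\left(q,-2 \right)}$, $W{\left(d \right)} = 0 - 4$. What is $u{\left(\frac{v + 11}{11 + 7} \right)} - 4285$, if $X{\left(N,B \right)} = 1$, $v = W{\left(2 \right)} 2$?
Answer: $-4284$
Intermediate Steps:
$W{\left(d \right)} = -4$ ($W{\left(d \right)} = 0 - 4 = -4$)
$v = -8$ ($v = \left(-4\right) 2 = -8$)
$u{\left(q \right)} = 1$
$u{\left(\frac{v + 11}{11 + 7} \right)} - 4285 = 1 - 4285 = -4284$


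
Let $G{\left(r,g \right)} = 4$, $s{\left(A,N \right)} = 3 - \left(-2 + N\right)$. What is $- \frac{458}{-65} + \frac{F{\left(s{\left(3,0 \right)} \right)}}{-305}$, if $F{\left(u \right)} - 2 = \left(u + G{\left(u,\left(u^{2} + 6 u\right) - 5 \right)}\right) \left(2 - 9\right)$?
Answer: $\frac{471}{65} \approx 7.2462$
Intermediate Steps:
$s{\left(A,N \right)} = 5 - N$
$F{\left(u \right)} = -26 - 7 u$ ($F{\left(u \right)} = 2 + \left(u + 4\right) \left(2 - 9\right) = 2 + \left(4 + u\right) \left(-7\right) = 2 - \left(28 + 7 u\right) = -26 - 7 u$)
$- \frac{458}{-65} + \frac{F{\left(s{\left(3,0 \right)} \right)}}{-305} = - \frac{458}{-65} + \frac{-26 - 7 \left(5 - 0\right)}{-305} = \left(-458\right) \left(- \frac{1}{65}\right) + \left(-26 - 7 \left(5 + 0\right)\right) \left(- \frac{1}{305}\right) = \frac{458}{65} + \left(-26 - 35\right) \left(- \frac{1}{305}\right) = \frac{458}{65} - - \frac{1}{5} = \frac{458}{65} + \frac{1}{5} = \frac{471}{65}$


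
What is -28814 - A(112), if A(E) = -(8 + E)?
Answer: -28694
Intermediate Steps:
A(E) = -8 - E
-28814 - A(112) = -28814 - (-8 - 1*112) = -28814 - (-8 - 112) = -28814 - 1*(-120) = -28814 + 120 = -28694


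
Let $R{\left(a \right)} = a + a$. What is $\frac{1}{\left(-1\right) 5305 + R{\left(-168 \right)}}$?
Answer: $- \frac{1}{5641} \approx -0.00017727$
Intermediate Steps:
$R{\left(a \right)} = 2 a$
$\frac{1}{\left(-1\right) 5305 + R{\left(-168 \right)}} = \frac{1}{\left(-1\right) 5305 + 2 \left(-168\right)} = \frac{1}{-5305 - 336} = \frac{1}{-5641} = - \frac{1}{5641}$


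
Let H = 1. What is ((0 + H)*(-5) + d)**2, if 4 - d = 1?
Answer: 4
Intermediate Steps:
d = 3 (d = 4 - 1*1 = 4 - 1 = 3)
((0 + H)*(-5) + d)**2 = ((0 + 1)*(-5) + 3)**2 = (1*(-5) + 3)**2 = (-5 + 3)**2 = (-2)**2 = 4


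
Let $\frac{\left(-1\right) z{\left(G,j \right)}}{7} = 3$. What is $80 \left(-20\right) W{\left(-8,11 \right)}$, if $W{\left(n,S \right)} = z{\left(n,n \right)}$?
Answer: $33600$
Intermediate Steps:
$z{\left(G,j \right)} = -21$ ($z{\left(G,j \right)} = \left(-7\right) 3 = -21$)
$W{\left(n,S \right)} = -21$
$80 \left(-20\right) W{\left(-8,11 \right)} = 80 \left(-20\right) \left(-21\right) = \left(-1600\right) \left(-21\right) = 33600$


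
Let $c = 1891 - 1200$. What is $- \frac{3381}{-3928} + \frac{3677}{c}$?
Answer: $\frac{16779527}{2714248} \approx 6.182$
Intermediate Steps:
$c = 691$ ($c = 1891 - 1200 = 691$)
$- \frac{3381}{-3928} + \frac{3677}{c} = - \frac{3381}{-3928} + \frac{3677}{691} = \left(-3381\right) \left(- \frac{1}{3928}\right) + 3677 \cdot \frac{1}{691} = \frac{3381}{3928} + \frac{3677}{691} = \frac{16779527}{2714248}$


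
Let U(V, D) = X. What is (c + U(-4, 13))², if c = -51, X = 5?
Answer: 2116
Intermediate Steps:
U(V, D) = 5
(c + U(-4, 13))² = (-51 + 5)² = (-46)² = 2116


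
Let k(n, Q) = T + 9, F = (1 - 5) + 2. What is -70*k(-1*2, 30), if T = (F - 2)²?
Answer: -1750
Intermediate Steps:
F = -2 (F = -4 + 2 = -2)
T = 16 (T = (-2 - 2)² = (-4)² = 16)
k(n, Q) = 25 (k(n, Q) = 16 + 9 = 25)
-70*k(-1*2, 30) = -70*25 = -1750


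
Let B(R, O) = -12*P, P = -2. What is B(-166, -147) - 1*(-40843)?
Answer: 40867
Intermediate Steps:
B(R, O) = 24 (B(R, O) = -12*(-2) = 24)
B(-166, -147) - 1*(-40843) = 24 - 1*(-40843) = 24 + 40843 = 40867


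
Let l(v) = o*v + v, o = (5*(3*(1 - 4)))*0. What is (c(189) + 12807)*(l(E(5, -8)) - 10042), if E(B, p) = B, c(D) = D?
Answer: -130440852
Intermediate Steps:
o = 0 (o = (5*(3*(-3)))*0 = (5*(-9))*0 = -45*0 = 0)
l(v) = v (l(v) = 0*v + v = 0 + v = v)
(c(189) + 12807)*(l(E(5, -8)) - 10042) = (189 + 12807)*(5 - 10042) = 12996*(-10037) = -130440852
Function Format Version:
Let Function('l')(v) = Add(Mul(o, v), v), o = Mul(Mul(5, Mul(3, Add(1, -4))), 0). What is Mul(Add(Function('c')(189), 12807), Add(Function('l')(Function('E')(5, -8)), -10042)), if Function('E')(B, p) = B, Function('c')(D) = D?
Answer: -130440852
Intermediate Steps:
o = 0 (o = Mul(Mul(5, Mul(3, -3)), 0) = Mul(Mul(5, -9), 0) = Mul(-45, 0) = 0)
Function('l')(v) = v (Function('l')(v) = Add(Mul(0, v), v) = Add(0, v) = v)
Mul(Add(Function('c')(189), 12807), Add(Function('l')(Function('E')(5, -8)), -10042)) = Mul(Add(189, 12807), Add(5, -10042)) = Mul(12996, -10037) = -130440852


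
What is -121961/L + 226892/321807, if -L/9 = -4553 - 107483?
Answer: 63177581827/108161907156 ≈ 0.58410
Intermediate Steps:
L = 1008324 (L = -9*(-4553 - 107483) = -9*(-112036) = 1008324)
-121961/L + 226892/321807 = -121961/1008324 + 226892/321807 = 63177581827/108161907156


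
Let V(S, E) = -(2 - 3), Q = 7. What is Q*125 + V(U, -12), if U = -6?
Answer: 876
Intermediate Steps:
V(S, E) = 1 (V(S, E) = -1*(-1) = 1)
Q*125 + V(U, -12) = 7*125 + 1 = 875 + 1 = 876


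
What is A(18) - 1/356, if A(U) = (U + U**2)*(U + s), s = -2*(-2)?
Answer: 2678543/356 ≈ 7524.0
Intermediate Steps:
s = 4
A(U) = (4 + U)*(U + U**2) (A(U) = (U + U**2)*(U + 4) = (U + U**2)*(4 + U) = (4 + U)*(U + U**2))
A(18) - 1/356 = 18*(4 + 18**2 + 5*18) - 1/356 = 18*(4 + 324 + 90) - 1*1/356 = 18*418 - 1/356 = 7524 - 1/356 = 2678543/356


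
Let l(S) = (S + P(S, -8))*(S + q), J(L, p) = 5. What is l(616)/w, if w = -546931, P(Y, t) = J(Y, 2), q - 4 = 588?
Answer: -750168/546931 ≈ -1.3716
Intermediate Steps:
q = 592 (q = 4 + 588 = 592)
P(Y, t) = 5
l(S) = (5 + S)*(592 + S) (l(S) = (S + 5)*(S + 592) = (5 + S)*(592 + S))
l(616)/w = (2960 + 616² + 597*616)/(-546931) = (2960 + 379456 + 367752)*(-1/546931) = 750168*(-1/546931) = -750168/546931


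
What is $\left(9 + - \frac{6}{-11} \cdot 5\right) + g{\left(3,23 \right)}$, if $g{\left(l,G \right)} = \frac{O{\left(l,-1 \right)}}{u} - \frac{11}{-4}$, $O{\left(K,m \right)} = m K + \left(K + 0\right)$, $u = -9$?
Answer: $\frac{637}{44} \approx 14.477$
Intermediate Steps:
$O{\left(K,m \right)} = K + K m$ ($O{\left(K,m \right)} = K m + K = K + K m$)
$g{\left(l,G \right)} = \frac{11}{4}$ ($g{\left(l,G \right)} = \frac{l \left(1 - 1\right)}{-9} - \frac{11}{-4} = l 0 \left(- \frac{1}{9}\right) - - \frac{11}{4} = 0 \left(- \frac{1}{9}\right) + \frac{11}{4} = 0 + \frac{11}{4} = \frac{11}{4}$)
$\left(9 + - \frac{6}{-11} \cdot 5\right) + g{\left(3,23 \right)} = \left(9 + - \frac{6}{-11} \cdot 5\right) + \frac{11}{4} = \left(9 + \left(-6\right) \left(- \frac{1}{11}\right) 5\right) + \frac{11}{4} = \left(9 + \frac{6}{11} \cdot 5\right) + \frac{11}{4} = \left(9 + \frac{30}{11}\right) + \frac{11}{4} = \frac{129}{11} + \frac{11}{4} = \frac{637}{44}$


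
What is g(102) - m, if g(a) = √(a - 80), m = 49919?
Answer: -49919 + √22 ≈ -49914.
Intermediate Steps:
g(a) = √(-80 + a)
g(102) - m = √(-80 + 102) - 1*49919 = √22 - 49919 = -49919 + √22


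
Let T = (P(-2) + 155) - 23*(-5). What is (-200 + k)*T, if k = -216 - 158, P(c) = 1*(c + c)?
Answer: -152684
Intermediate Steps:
P(c) = 2*c (P(c) = 1*(2*c) = 2*c)
T = 266 (T = (2*(-2) + 155) - 23*(-5) = (-4 + 155) + 115 = 151 + 115 = 266)
k = -374
(-200 + k)*T = (-200 - 374)*266 = -574*266 = -152684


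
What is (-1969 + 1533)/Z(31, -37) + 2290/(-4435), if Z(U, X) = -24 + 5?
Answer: 378030/16853 ≈ 22.431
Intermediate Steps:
Z(U, X) = -19
(-1969 + 1533)/Z(31, -37) + 2290/(-4435) = (-1969 + 1533)/(-19) + 2290/(-4435) = -436*(-1/19) + 2290*(-1/4435) = 436/19 - 458/887 = 378030/16853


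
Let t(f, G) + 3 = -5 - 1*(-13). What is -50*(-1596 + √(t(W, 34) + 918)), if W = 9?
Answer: 79800 - 50*√923 ≈ 78281.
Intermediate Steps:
t(f, G) = 5 (t(f, G) = -3 + (-5 - 1*(-13)) = -3 + (-5 + 13) = -3 + 8 = 5)
-50*(-1596 + √(t(W, 34) + 918)) = -50*(-1596 + √(5 + 918)) = -50*(-1596 + √923) = 79800 - 50*√923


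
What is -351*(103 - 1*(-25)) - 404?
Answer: -45332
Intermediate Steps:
-351*(103 - 1*(-25)) - 404 = -351*(103 + 25) - 404 = -351*128 - 404 = -44928 - 404 = -45332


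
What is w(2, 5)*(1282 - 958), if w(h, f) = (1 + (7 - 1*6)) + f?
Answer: 2268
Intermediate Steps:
w(h, f) = 2 + f (w(h, f) = (1 + (7 - 6)) + f = (1 + 1) + f = 2 + f)
w(2, 5)*(1282 - 958) = (2 + 5)*(1282 - 958) = 7*324 = 2268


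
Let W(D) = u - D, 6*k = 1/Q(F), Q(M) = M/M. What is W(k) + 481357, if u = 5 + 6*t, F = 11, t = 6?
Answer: 2888387/6 ≈ 4.8140e+5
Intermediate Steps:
u = 41 (u = 5 + 6*6 = 5 + 36 = 41)
Q(M) = 1
k = 1/6 (k = (1/6)/1 = (1/6)*1 = 1/6 ≈ 0.16667)
W(D) = 41 - D
W(k) + 481357 = (41 - 1*1/6) + 481357 = (41 - 1/6) + 481357 = 245/6 + 481357 = 2888387/6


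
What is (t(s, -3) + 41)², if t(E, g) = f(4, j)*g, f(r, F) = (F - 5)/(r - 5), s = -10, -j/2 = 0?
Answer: 676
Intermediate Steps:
j = 0 (j = -2*0 = 0)
f(r, F) = (-5 + F)/(-5 + r)
t(E, g) = 5*g (t(E, g) = ((-5 + 0)/(-5 + 4))*g = (-5/(-1))*g = (-1*(-5))*g = 5*g)
(t(s, -3) + 41)² = (5*(-3) + 41)² = (-15 + 41)² = 26² = 676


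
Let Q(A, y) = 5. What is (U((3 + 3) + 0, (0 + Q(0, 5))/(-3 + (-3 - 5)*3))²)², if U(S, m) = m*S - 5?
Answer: 9150625/6561 ≈ 1394.7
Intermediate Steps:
U(S, m) = -5 + S*m (U(S, m) = S*m - 5 = -5 + S*m)
(U((3 + 3) + 0, (0 + Q(0, 5))/(-3 + (-3 - 5)*3))²)² = ((-5 + ((3 + 3) + 0)*((0 + 5)/(-3 + (-3 - 5)*3)))²)² = ((-5 + (6 + 0)*(5/(-3 - 8*3)))²)² = ((-5 + 6*(5/(-3 - 24)))²)² = ((-5 + 6*(5/(-27)))²)² = ((-5 + 6*(5*(-1/27)))²)² = ((-5 + 6*(-5/27))²)² = ((-5 - 10/9)²)² = ((-55/9)²)² = (3025/81)² = 9150625/6561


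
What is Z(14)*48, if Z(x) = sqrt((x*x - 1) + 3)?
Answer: 144*sqrt(22) ≈ 675.42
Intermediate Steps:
Z(x) = sqrt(2 + x**2) (Z(x) = sqrt((x**2 - 1) + 3) = sqrt((-1 + x**2) + 3) = sqrt(2 + x**2))
Z(14)*48 = sqrt(2 + 14**2)*48 = sqrt(2 + 196)*48 = sqrt(198)*48 = (3*sqrt(22))*48 = 144*sqrt(22)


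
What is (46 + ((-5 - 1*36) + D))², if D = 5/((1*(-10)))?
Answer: 81/4 ≈ 20.250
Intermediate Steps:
D = -½ (D = 5/(-10) = 5*(-⅒) = -½ ≈ -0.50000)
(46 + ((-5 - 1*36) + D))² = (46 + ((-5 - 1*36) - ½))² = (46 + ((-5 - 36) - ½))² = (46 + (-41 - ½))² = (46 - 83/2)² = (9/2)² = 81/4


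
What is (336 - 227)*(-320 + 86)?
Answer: -25506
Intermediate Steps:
(336 - 227)*(-320 + 86) = 109*(-234) = -25506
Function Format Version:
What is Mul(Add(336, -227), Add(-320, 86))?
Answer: -25506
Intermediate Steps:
Mul(Add(336, -227), Add(-320, 86)) = Mul(109, -234) = -25506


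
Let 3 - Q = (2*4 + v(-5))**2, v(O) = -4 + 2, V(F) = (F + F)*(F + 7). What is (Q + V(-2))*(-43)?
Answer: 2279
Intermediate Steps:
V(F) = 2*F*(7 + F) (V(F) = (2*F)*(7 + F) = 2*F*(7 + F))
v(O) = -2
Q = -33 (Q = 3 - (2*4 - 2)**2 = 3 - (8 - 2)**2 = 3 - 1*6**2 = 3 - 1*36 = 3 - 36 = -33)
(Q + V(-2))*(-43) = (-33 + 2*(-2)*(7 - 2))*(-43) = (-33 + 2*(-2)*5)*(-43) = (-33 - 20)*(-43) = -53*(-43) = 2279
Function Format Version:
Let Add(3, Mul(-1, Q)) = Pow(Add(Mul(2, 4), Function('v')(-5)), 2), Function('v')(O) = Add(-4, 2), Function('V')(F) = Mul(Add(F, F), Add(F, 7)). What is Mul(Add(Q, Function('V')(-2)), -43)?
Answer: 2279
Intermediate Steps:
Function('V')(F) = Mul(2, F, Add(7, F)) (Function('V')(F) = Mul(Mul(2, F), Add(7, F)) = Mul(2, F, Add(7, F)))
Function('v')(O) = -2
Q = -33 (Q = Add(3, Mul(-1, Pow(Add(Mul(2, 4), -2), 2))) = Add(3, Mul(-1, Pow(Add(8, -2), 2))) = Add(3, Mul(-1, Pow(6, 2))) = Add(3, Mul(-1, 36)) = Add(3, -36) = -33)
Mul(Add(Q, Function('V')(-2)), -43) = Mul(Add(-33, Mul(2, -2, Add(7, -2))), -43) = Mul(Add(-33, Mul(2, -2, 5)), -43) = Mul(Add(-33, -20), -43) = Mul(-53, -43) = 2279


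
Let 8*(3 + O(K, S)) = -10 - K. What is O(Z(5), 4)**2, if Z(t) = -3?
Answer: 961/64 ≈ 15.016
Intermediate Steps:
O(K, S) = -17/4 - K/8 (O(K, S) = -3 + (-10 - K)/8 = -3 + (-5/4 - K/8) = -17/4 - K/8)
O(Z(5), 4)**2 = (-17/4 - 1/8*(-3))**2 = (-17/4 + 3/8)**2 = (-31/8)**2 = 961/64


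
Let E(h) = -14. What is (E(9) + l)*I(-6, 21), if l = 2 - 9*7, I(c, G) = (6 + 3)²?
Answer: -6075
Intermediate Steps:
I(c, G) = 81 (I(c, G) = 9² = 81)
l = -61 (l = 2 - 63 = -61)
(E(9) + l)*I(-6, 21) = (-14 - 61)*81 = -75*81 = -6075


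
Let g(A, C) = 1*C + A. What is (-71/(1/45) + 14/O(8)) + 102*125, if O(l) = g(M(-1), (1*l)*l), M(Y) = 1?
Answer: 621089/65 ≈ 9555.2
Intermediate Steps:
g(A, C) = A + C (g(A, C) = C + A = A + C)
O(l) = 1 + l² (O(l) = 1 + (1*l)*l = 1 + l*l = 1 + l²)
(-71/(1/45) + 14/O(8)) + 102*125 = (-71/(1/45) + 14/(1 + 8²)) + 102*125 = (-71/1/45 + 14/(1 + 64)) + 12750 = (-71*45 + 14/65) + 12750 = (-3195 + 14*(1/65)) + 12750 = (-3195 + 14/65) + 12750 = -207661/65 + 12750 = 621089/65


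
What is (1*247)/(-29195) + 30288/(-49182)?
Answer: -149401019/239311415 ≈ -0.62430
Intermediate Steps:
(1*247)/(-29195) + 30288/(-49182) = 247*(-1/29195) + 30288*(-1/49182) = -247/29195 - 5048/8197 = -149401019/239311415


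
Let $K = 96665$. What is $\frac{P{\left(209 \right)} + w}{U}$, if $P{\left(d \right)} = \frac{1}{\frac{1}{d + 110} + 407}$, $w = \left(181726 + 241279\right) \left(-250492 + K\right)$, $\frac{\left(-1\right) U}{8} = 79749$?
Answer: $\frac{8448245165587271}{82833053328} \approx 1.0199 \cdot 10^{5}$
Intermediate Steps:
$U = -637992$ ($U = \left(-8\right) 79749 = -637992$)
$w = -65069590135$ ($w = \left(181726 + 241279\right) \left(-250492 + 96665\right) = 423005 \left(-153827\right) = -65069590135$)
$P{\left(d \right)} = \frac{1}{407 + \frac{1}{110 + d}}$ ($P{\left(d \right)} = \frac{1}{\frac{1}{110 + d} + 407} = \frac{1}{407 + \frac{1}{110 + d}}$)
$\frac{P{\left(209 \right)} + w}{U} = \frac{\frac{110 + 209}{44771 + 407 \cdot 209} - 65069590135}{-637992} = \left(\frac{1}{44771 + 85063} \cdot 319 - 65069590135\right) \left(- \frac{1}{637992}\right) = \left(\frac{1}{129834} \cdot 319 - 65069590135\right) \left(- \frac{1}{637992}\right) = \left(\frac{319}{129834} - 65069590135\right) \left(- \frac{1}{637992}\right) = \left(- \frac{8448245165587271}{129834}\right) \left(- \frac{1}{637992}\right) = \frac{8448245165587271}{82833053328}$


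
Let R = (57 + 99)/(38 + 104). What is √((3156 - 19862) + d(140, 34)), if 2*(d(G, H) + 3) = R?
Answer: 10*I*√842273/71 ≈ 129.26*I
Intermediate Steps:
R = 78/71 (R = 156/142 = 156*(1/142) = 78/71 ≈ 1.0986)
d(G, H) = -174/71 (d(G, H) = -3 + (½)*(78/71) = -3 + 39/71 = -174/71)
√((3156 - 19862) + d(140, 34)) = √((3156 - 19862) - 174/71) = √(-16706 - 174/71) = √(-1186300/71) = 10*I*√842273/71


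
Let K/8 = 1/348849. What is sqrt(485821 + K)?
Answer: sqrt(6569143348804157)/116283 ≈ 697.01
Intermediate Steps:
K = 8/348849 ≈ 2.2933e-5
sqrt(485821 + K) = sqrt(485821 + 8/348849) = sqrt(169478170037/348849) = sqrt(6569143348804157)/116283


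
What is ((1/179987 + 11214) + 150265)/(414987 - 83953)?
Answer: 14532060387/29790908279 ≈ 0.48780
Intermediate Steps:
((1/179987 + 11214) + 150265)/(414987 - 83953) = ((1/179987 + 11214) + 150265)/331034 = (2018374219/179987 + 150265)*(1/331034) = (29064120774/179987)*(1/331034) = 14532060387/29790908279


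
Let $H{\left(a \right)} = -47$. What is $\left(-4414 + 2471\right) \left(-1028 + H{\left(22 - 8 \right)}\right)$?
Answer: $2088725$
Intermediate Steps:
$\left(-4414 + 2471\right) \left(-1028 + H{\left(22 - 8 \right)}\right) = \left(-4414 + 2471\right) \left(-1028 - 47\right) = \left(-1943\right) \left(-1075\right) = 2088725$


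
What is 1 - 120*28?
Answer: -3359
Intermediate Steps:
1 - 120*28 = 1 - 3360 = -3359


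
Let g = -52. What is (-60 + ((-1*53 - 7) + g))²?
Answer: 29584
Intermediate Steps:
(-60 + ((-1*53 - 7) + g))² = (-60 + ((-1*53 - 7) - 52))² = (-60 + ((-53 - 7) - 52))² = (-60 + (-60 - 52))² = (-60 - 112)² = (-172)² = 29584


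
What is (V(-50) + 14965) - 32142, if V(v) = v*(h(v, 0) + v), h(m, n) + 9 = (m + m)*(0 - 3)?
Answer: -29227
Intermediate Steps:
h(m, n) = -9 - 6*m (h(m, n) = -9 + (m + m)*(0 - 3) = -9 + (2*m)*(-3) = -9 - 6*m)
V(v) = v*(-9 - 5*v) (V(v) = v*((-9 - 6*v) + v) = v*(-9 - 5*v))
(V(-50) + 14965) - 32142 = (-1*(-50)*(9 + 5*(-50)) + 14965) - 32142 = (-1*(-50)*(9 - 250) + 14965) - 32142 = (-1*(-50)*(-241) + 14965) - 32142 = (-12050 + 14965) - 32142 = 2915 - 32142 = -29227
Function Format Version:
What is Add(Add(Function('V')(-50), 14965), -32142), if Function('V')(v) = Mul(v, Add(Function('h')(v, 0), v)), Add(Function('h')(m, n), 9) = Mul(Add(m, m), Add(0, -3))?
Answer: -29227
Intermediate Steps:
Function('h')(m, n) = Add(-9, Mul(-6, m)) (Function('h')(m, n) = Add(-9, Mul(Add(m, m), Add(0, -3))) = Add(-9, Mul(Mul(2, m), -3)) = Add(-9, Mul(-6, m)))
Function('V')(v) = Mul(v, Add(-9, Mul(-5, v))) (Function('V')(v) = Mul(v, Add(Add(-9, Mul(-6, v)), v)) = Mul(v, Add(-9, Mul(-5, v))))
Add(Add(Function('V')(-50), 14965), -32142) = Add(Add(Mul(-1, -50, Add(9, Mul(5, -50))), 14965), -32142) = Add(Add(Mul(-1, -50, Add(9, -250)), 14965), -32142) = Add(Add(Mul(-1, -50, -241), 14965), -32142) = Add(Add(-12050, 14965), -32142) = Add(2915, -32142) = -29227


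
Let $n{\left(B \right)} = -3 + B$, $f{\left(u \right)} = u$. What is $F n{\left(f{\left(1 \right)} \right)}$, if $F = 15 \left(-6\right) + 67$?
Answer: $46$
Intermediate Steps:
$F = -23$ ($F = -90 + 67 = -23$)
$F n{\left(f{\left(1 \right)} \right)} = - 23 \left(-3 + 1\right) = \left(-23\right) \left(-2\right) = 46$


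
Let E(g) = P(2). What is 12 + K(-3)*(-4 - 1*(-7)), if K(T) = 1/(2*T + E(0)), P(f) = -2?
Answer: 93/8 ≈ 11.625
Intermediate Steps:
E(g) = -2
K(T) = 1/(-2 + 2*T) (K(T) = 1/(2*T - 2) = 1/(-2 + 2*T))
12 + K(-3)*(-4 - 1*(-7)) = 12 + (1/(2*(-1 - 3)))*(-4 - 1*(-7)) = 12 + ((1/2)/(-4))*(-4 + 7) = 12 + ((1/2)*(-1/4))*3 = 12 - 1/8*3 = 12 - 3/8 = 93/8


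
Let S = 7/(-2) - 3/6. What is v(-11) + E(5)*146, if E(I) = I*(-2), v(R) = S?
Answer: -1464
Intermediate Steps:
S = -4 (S = 7*(-½) - 3*⅙ = -7/2 - ½ = -4)
v(R) = -4
E(I) = -2*I
v(-11) + E(5)*146 = -4 - 2*5*146 = -4 - 10*146 = -4 - 1460 = -1464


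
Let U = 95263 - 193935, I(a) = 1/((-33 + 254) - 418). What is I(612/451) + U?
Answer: -19438385/197 ≈ -98672.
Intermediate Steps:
I(a) = -1/197 (I(a) = 1/(221 - 418) = 1/(-197) = -1/197)
U = -98672
I(612/451) + U = -1/197 - 98672 = -19438385/197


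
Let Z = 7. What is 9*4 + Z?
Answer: 43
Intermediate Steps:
9*4 + Z = 9*4 + 7 = 36 + 7 = 43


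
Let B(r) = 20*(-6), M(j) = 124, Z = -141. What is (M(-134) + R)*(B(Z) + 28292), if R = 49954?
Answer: 1410797416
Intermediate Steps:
B(r) = -120
(M(-134) + R)*(B(Z) + 28292) = (124 + 49954)*(-120 + 28292) = 50078*28172 = 1410797416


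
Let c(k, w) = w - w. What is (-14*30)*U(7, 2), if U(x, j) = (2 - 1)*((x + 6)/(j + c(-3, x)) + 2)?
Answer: -3570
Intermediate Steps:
c(k, w) = 0
U(x, j) = 2 + (6 + x)/j (U(x, j) = (2 - 1)*((x + 6)/(j + 0) + 2) = 1*((6 + x)/j + 2) = 1*(2 + (6 + x)/j) = 2 + (6 + x)/j)
(-14*30)*U(7, 2) = (-14*30)*((6 + 7 + 2*2)/2) = -210*(6 + 7 + 4) = -210*17 = -420*17/2 = -3570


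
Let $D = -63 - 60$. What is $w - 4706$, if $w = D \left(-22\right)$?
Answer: $-2000$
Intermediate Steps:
$D = -123$ ($D = -63 - 60 = -123$)
$w = 2706$ ($w = \left(-123\right) \left(-22\right) = 2706$)
$w - 4706 = 2706 - 4706 = -2000$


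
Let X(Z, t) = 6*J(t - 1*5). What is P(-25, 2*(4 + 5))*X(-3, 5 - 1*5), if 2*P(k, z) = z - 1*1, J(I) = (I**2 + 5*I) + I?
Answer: -255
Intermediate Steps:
J(I) = I**2 + 6*I
P(k, z) = -1/2 + z/2 (P(k, z) = (z - 1*1)/2 = (z - 1)/2 = (-1 + z)/2 = -1/2 + z/2)
X(Z, t) = 6*(1 + t)*(-5 + t) (X(Z, t) = 6*((t - 1*5)*(6 + (t - 1*5))) = 6*((t - 5)*(6 + (t - 5))) = 6*((-5 + t)*(6 + (-5 + t))) = 6*((-5 + t)*(1 + t)) = 6*((1 + t)*(-5 + t)) = 6*(1 + t)*(-5 + t))
P(-25, 2*(4 + 5))*X(-3, 5 - 1*5) = (-1/2 + (2*(4 + 5))/2)*(6*(1 + (5 - 1*5))*(-5 + (5 - 1*5))) = (-1/2 + (2*9)/2)*(6*(1 + (5 - 5))*(-5 + (5 - 5))) = (-1/2 + (1/2)*18)*(6*(1 + 0)*(-5 + 0)) = (-1/2 + 9)*(6*1*(-5)) = (17/2)*(-30) = -255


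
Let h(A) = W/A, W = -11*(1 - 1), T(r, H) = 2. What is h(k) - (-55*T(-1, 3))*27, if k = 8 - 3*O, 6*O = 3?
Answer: 2970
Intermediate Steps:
O = ½ (O = (⅙)*3 = ½ ≈ 0.50000)
W = 0 (W = -11*0 = 0)
k = 13/2 (k = 8 - 3*½ = 8 - 3/2 = 13/2 ≈ 6.5000)
h(A) = 0 (h(A) = 0/A = 0)
h(k) - (-55*T(-1, 3))*27 = 0 - (-55*2)*27 = 0 - (-110)*27 = 0 - 1*(-2970) = 0 + 2970 = 2970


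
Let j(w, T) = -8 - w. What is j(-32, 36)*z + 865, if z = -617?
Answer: -13943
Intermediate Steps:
j(-32, 36)*z + 865 = (-8 - 1*(-32))*(-617) + 865 = (-8 + 32)*(-617) + 865 = 24*(-617) + 865 = -14808 + 865 = -13943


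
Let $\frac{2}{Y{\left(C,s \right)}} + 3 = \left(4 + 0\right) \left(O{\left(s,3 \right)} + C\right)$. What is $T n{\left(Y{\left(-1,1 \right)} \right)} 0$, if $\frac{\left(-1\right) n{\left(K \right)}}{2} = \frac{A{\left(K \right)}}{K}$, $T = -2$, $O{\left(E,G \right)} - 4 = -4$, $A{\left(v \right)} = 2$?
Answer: $0$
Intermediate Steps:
$O{\left(E,G \right)} = 0$ ($O{\left(E,G \right)} = 4 - 4 = 0$)
$Y{\left(C,s \right)} = \frac{2}{-3 + 4 C}$ ($Y{\left(C,s \right)} = \frac{2}{-3 + \left(4 + 0\right) \left(0 + C\right)} = \frac{2}{-3 + 4 C}$)
$n{\left(K \right)} = - \frac{4}{K}$ ($n{\left(K \right)} = - 2 \frac{2}{K} = - \frac{4}{K}$)
$T n{\left(Y{\left(-1,1 \right)} \right)} 0 = - 2 \left(- \frac{4}{2 \frac{1}{-3 + 4 \left(-1\right)}}\right) 0 = - 2 \left(- \frac{4}{2 \frac{1}{-3 - 4}}\right) 0 = - 2 \left(- \frac{4}{2 \frac{1}{-7}}\right) 0 = - 2 \left(- \frac{4}{2 \left(- \frac{1}{7}\right)}\right) 0 = - 2 \left(- \frac{4}{- \frac{2}{7}}\right) 0 = - 2 \left(\left(-4\right) \left(- \frac{7}{2}\right)\right) 0 = \left(-2\right) 14 \cdot 0 = \left(-28\right) 0 = 0$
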